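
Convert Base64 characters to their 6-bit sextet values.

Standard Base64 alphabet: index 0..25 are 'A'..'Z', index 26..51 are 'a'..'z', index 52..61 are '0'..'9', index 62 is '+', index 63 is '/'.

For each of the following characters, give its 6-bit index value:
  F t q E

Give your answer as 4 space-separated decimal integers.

'F': A..Z range, ord('F') − ord('A') = 5
't': a..z range, 26 + ord('t') − ord('a') = 45
'q': a..z range, 26 + ord('q') − ord('a') = 42
'E': A..Z range, ord('E') − ord('A') = 4

Answer: 5 45 42 4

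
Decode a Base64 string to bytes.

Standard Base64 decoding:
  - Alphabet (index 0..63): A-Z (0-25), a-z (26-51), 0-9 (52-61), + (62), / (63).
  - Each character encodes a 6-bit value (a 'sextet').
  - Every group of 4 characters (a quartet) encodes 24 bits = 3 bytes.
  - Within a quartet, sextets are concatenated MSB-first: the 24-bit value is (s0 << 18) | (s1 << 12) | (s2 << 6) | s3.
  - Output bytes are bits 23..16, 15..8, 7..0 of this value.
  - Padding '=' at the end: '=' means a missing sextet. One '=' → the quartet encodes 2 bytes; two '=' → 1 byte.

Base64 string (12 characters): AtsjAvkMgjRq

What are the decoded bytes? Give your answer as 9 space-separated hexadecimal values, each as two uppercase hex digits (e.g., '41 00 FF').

After char 0 ('A'=0): chars_in_quartet=1 acc=0x0 bytes_emitted=0
After char 1 ('t'=45): chars_in_quartet=2 acc=0x2D bytes_emitted=0
After char 2 ('s'=44): chars_in_quartet=3 acc=0xB6C bytes_emitted=0
After char 3 ('j'=35): chars_in_quartet=4 acc=0x2DB23 -> emit 02 DB 23, reset; bytes_emitted=3
After char 4 ('A'=0): chars_in_quartet=1 acc=0x0 bytes_emitted=3
After char 5 ('v'=47): chars_in_quartet=2 acc=0x2F bytes_emitted=3
After char 6 ('k'=36): chars_in_quartet=3 acc=0xBE4 bytes_emitted=3
After char 7 ('M'=12): chars_in_quartet=4 acc=0x2F90C -> emit 02 F9 0C, reset; bytes_emitted=6
After char 8 ('g'=32): chars_in_quartet=1 acc=0x20 bytes_emitted=6
After char 9 ('j'=35): chars_in_quartet=2 acc=0x823 bytes_emitted=6
After char 10 ('R'=17): chars_in_quartet=3 acc=0x208D1 bytes_emitted=6
After char 11 ('q'=42): chars_in_quartet=4 acc=0x82346A -> emit 82 34 6A, reset; bytes_emitted=9

Answer: 02 DB 23 02 F9 0C 82 34 6A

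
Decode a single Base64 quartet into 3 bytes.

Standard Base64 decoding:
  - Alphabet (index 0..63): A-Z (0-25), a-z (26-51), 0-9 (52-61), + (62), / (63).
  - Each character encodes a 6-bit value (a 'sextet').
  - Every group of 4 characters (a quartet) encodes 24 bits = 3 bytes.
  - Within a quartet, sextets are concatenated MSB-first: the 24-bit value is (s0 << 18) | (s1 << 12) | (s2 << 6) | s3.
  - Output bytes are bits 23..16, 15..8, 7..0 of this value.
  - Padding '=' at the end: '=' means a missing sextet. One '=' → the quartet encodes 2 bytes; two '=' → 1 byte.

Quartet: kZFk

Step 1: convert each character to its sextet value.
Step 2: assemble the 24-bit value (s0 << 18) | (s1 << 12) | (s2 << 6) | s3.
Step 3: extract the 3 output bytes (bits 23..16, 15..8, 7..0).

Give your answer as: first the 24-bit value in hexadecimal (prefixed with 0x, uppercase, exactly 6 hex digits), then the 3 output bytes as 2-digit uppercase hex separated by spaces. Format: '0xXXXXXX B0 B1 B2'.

Sextets: k=36, Z=25, F=5, k=36
24-bit: (36<<18) | (25<<12) | (5<<6) | 36
      = 0x900000 | 0x019000 | 0x000140 | 0x000024
      = 0x919164
Bytes: (v>>16)&0xFF=91, (v>>8)&0xFF=91, v&0xFF=64

Answer: 0x919164 91 91 64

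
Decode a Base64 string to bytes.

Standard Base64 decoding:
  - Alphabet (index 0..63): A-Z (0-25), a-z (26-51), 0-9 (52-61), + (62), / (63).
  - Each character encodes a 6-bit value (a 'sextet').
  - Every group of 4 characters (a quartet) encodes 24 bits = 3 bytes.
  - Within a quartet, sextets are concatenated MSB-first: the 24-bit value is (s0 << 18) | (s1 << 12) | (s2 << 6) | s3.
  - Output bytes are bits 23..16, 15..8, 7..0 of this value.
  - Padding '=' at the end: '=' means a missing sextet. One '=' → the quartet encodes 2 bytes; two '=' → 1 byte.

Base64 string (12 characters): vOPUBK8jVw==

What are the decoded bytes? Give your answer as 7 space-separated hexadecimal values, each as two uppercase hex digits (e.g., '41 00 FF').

After char 0 ('v'=47): chars_in_quartet=1 acc=0x2F bytes_emitted=0
After char 1 ('O'=14): chars_in_quartet=2 acc=0xBCE bytes_emitted=0
After char 2 ('P'=15): chars_in_quartet=3 acc=0x2F38F bytes_emitted=0
After char 3 ('U'=20): chars_in_quartet=4 acc=0xBCE3D4 -> emit BC E3 D4, reset; bytes_emitted=3
After char 4 ('B'=1): chars_in_quartet=1 acc=0x1 bytes_emitted=3
After char 5 ('K'=10): chars_in_quartet=2 acc=0x4A bytes_emitted=3
After char 6 ('8'=60): chars_in_quartet=3 acc=0x12BC bytes_emitted=3
After char 7 ('j'=35): chars_in_quartet=4 acc=0x4AF23 -> emit 04 AF 23, reset; bytes_emitted=6
After char 8 ('V'=21): chars_in_quartet=1 acc=0x15 bytes_emitted=6
After char 9 ('w'=48): chars_in_quartet=2 acc=0x570 bytes_emitted=6
Padding '==': partial quartet acc=0x570 -> emit 57; bytes_emitted=7

Answer: BC E3 D4 04 AF 23 57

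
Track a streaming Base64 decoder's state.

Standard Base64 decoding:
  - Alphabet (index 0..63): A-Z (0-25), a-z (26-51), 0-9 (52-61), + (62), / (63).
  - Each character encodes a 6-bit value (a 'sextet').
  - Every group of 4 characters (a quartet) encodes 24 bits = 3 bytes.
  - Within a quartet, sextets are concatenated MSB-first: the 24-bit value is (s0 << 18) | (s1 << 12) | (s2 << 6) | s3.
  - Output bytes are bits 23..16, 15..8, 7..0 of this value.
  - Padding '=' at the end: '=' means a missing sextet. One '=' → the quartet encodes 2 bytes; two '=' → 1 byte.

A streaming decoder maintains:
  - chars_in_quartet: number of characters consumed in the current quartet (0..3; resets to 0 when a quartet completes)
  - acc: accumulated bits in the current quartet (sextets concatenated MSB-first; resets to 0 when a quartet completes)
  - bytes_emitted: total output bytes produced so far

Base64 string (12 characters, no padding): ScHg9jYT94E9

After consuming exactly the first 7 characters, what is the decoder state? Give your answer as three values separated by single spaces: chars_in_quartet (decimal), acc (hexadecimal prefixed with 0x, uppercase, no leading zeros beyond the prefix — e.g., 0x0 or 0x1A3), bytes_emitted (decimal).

After char 0 ('S'=18): chars_in_quartet=1 acc=0x12 bytes_emitted=0
After char 1 ('c'=28): chars_in_quartet=2 acc=0x49C bytes_emitted=0
After char 2 ('H'=7): chars_in_quartet=3 acc=0x12707 bytes_emitted=0
After char 3 ('g'=32): chars_in_quartet=4 acc=0x49C1E0 -> emit 49 C1 E0, reset; bytes_emitted=3
After char 4 ('9'=61): chars_in_quartet=1 acc=0x3D bytes_emitted=3
After char 5 ('j'=35): chars_in_quartet=2 acc=0xF63 bytes_emitted=3
After char 6 ('Y'=24): chars_in_quartet=3 acc=0x3D8D8 bytes_emitted=3

Answer: 3 0x3D8D8 3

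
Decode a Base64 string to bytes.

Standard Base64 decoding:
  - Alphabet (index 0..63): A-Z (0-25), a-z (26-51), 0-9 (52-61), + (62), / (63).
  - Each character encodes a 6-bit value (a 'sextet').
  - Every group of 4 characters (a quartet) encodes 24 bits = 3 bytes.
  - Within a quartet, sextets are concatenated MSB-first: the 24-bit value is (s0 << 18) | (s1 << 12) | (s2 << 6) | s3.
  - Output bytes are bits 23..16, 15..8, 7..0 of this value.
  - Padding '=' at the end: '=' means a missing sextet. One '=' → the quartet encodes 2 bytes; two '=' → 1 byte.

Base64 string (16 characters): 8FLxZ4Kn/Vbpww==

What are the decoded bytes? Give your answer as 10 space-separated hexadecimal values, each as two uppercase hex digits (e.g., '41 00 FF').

Answer: F0 52 F1 67 82 A7 FD 56 E9 C3

Derivation:
After char 0 ('8'=60): chars_in_quartet=1 acc=0x3C bytes_emitted=0
After char 1 ('F'=5): chars_in_quartet=2 acc=0xF05 bytes_emitted=0
After char 2 ('L'=11): chars_in_quartet=3 acc=0x3C14B bytes_emitted=0
After char 3 ('x'=49): chars_in_quartet=4 acc=0xF052F1 -> emit F0 52 F1, reset; bytes_emitted=3
After char 4 ('Z'=25): chars_in_quartet=1 acc=0x19 bytes_emitted=3
After char 5 ('4'=56): chars_in_quartet=2 acc=0x678 bytes_emitted=3
After char 6 ('K'=10): chars_in_quartet=3 acc=0x19E0A bytes_emitted=3
After char 7 ('n'=39): chars_in_quartet=4 acc=0x6782A7 -> emit 67 82 A7, reset; bytes_emitted=6
After char 8 ('/'=63): chars_in_quartet=1 acc=0x3F bytes_emitted=6
After char 9 ('V'=21): chars_in_quartet=2 acc=0xFD5 bytes_emitted=6
After char 10 ('b'=27): chars_in_quartet=3 acc=0x3F55B bytes_emitted=6
After char 11 ('p'=41): chars_in_quartet=4 acc=0xFD56E9 -> emit FD 56 E9, reset; bytes_emitted=9
After char 12 ('w'=48): chars_in_quartet=1 acc=0x30 bytes_emitted=9
After char 13 ('w'=48): chars_in_quartet=2 acc=0xC30 bytes_emitted=9
Padding '==': partial quartet acc=0xC30 -> emit C3; bytes_emitted=10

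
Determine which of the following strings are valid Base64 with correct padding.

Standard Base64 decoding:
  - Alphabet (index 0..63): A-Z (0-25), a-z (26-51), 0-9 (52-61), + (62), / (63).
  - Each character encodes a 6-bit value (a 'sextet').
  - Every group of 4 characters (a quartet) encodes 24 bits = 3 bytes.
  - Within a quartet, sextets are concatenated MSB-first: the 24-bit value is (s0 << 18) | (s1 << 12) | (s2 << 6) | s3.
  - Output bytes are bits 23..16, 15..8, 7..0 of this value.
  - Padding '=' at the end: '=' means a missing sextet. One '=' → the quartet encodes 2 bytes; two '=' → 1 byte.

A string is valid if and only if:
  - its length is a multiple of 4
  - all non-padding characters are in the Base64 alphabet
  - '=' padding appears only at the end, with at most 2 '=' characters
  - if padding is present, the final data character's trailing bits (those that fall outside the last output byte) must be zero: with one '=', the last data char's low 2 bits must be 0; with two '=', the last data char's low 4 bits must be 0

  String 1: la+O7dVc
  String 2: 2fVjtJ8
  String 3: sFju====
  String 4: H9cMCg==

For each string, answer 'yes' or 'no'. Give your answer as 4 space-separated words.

Answer: yes no no yes

Derivation:
String 1: 'la+O7dVc' → valid
String 2: '2fVjtJ8' → invalid (len=7 not mult of 4)
String 3: 'sFju====' → invalid (4 pad chars (max 2))
String 4: 'H9cMCg==' → valid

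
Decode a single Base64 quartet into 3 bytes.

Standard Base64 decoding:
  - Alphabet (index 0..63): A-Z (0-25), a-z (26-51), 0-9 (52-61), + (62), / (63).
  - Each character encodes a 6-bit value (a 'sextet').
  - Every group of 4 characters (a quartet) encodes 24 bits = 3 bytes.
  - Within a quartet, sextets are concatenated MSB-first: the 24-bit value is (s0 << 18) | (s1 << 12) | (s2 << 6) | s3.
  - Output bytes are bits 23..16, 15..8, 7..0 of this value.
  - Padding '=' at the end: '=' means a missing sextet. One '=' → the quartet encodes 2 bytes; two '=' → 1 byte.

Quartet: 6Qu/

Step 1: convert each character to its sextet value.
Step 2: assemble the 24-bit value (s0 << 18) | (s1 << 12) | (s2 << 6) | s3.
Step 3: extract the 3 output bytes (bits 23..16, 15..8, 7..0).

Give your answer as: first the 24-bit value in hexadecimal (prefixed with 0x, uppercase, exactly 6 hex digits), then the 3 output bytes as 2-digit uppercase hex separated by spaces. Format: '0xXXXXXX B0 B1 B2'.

Answer: 0xE90BBF E9 0B BF

Derivation:
Sextets: 6=58, Q=16, u=46, /=63
24-bit: (58<<18) | (16<<12) | (46<<6) | 63
      = 0xE80000 | 0x010000 | 0x000B80 | 0x00003F
      = 0xE90BBF
Bytes: (v>>16)&0xFF=E9, (v>>8)&0xFF=0B, v&0xFF=BF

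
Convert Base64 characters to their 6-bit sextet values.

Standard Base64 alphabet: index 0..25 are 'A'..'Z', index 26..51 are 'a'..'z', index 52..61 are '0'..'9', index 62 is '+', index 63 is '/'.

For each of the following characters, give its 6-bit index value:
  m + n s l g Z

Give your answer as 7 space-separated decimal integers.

'm': a..z range, 26 + ord('m') − ord('a') = 38
'+': index 62
'n': a..z range, 26 + ord('n') − ord('a') = 39
's': a..z range, 26 + ord('s') − ord('a') = 44
'l': a..z range, 26 + ord('l') − ord('a') = 37
'g': a..z range, 26 + ord('g') − ord('a') = 32
'Z': A..Z range, ord('Z') − ord('A') = 25

Answer: 38 62 39 44 37 32 25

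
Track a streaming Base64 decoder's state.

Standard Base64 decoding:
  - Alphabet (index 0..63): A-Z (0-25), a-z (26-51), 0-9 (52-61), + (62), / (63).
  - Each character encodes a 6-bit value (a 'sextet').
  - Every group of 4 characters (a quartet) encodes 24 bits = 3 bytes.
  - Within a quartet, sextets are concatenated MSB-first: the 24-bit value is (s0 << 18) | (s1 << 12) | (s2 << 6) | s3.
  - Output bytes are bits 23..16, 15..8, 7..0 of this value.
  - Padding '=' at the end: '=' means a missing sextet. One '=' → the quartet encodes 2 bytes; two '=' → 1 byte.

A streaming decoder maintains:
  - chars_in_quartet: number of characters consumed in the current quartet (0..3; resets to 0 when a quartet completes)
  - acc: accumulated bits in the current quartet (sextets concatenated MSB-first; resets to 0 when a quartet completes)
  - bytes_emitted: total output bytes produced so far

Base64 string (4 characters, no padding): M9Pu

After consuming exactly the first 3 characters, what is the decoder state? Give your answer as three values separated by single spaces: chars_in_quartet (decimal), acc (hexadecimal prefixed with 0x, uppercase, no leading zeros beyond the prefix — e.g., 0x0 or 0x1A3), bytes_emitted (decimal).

After char 0 ('M'=12): chars_in_quartet=1 acc=0xC bytes_emitted=0
After char 1 ('9'=61): chars_in_quartet=2 acc=0x33D bytes_emitted=0
After char 2 ('P'=15): chars_in_quartet=3 acc=0xCF4F bytes_emitted=0

Answer: 3 0xCF4F 0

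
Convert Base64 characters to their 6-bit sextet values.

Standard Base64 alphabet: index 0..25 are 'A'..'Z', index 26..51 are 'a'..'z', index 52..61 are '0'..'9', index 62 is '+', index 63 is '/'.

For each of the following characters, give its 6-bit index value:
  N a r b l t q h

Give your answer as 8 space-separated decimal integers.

Answer: 13 26 43 27 37 45 42 33

Derivation:
'N': A..Z range, ord('N') − ord('A') = 13
'a': a..z range, 26 + ord('a') − ord('a') = 26
'r': a..z range, 26 + ord('r') − ord('a') = 43
'b': a..z range, 26 + ord('b') − ord('a') = 27
'l': a..z range, 26 + ord('l') − ord('a') = 37
't': a..z range, 26 + ord('t') − ord('a') = 45
'q': a..z range, 26 + ord('q') − ord('a') = 42
'h': a..z range, 26 + ord('h') − ord('a') = 33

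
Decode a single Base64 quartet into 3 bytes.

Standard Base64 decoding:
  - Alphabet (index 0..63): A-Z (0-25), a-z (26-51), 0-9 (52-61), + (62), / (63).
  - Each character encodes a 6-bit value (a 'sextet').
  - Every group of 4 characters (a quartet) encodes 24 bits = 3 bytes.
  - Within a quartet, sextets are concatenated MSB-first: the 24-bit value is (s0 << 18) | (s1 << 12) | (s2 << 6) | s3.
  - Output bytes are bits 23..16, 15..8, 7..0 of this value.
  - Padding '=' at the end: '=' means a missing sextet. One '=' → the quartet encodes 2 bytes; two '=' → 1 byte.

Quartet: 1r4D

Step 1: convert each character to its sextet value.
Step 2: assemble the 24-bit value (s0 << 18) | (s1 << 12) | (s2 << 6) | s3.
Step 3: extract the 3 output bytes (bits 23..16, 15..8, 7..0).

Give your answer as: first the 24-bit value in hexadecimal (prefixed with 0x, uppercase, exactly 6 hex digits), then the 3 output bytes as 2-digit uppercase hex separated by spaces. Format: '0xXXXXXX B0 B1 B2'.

Sextets: 1=53, r=43, 4=56, D=3
24-bit: (53<<18) | (43<<12) | (56<<6) | 3
      = 0xD40000 | 0x02B000 | 0x000E00 | 0x000003
      = 0xD6BE03
Bytes: (v>>16)&0xFF=D6, (v>>8)&0xFF=BE, v&0xFF=03

Answer: 0xD6BE03 D6 BE 03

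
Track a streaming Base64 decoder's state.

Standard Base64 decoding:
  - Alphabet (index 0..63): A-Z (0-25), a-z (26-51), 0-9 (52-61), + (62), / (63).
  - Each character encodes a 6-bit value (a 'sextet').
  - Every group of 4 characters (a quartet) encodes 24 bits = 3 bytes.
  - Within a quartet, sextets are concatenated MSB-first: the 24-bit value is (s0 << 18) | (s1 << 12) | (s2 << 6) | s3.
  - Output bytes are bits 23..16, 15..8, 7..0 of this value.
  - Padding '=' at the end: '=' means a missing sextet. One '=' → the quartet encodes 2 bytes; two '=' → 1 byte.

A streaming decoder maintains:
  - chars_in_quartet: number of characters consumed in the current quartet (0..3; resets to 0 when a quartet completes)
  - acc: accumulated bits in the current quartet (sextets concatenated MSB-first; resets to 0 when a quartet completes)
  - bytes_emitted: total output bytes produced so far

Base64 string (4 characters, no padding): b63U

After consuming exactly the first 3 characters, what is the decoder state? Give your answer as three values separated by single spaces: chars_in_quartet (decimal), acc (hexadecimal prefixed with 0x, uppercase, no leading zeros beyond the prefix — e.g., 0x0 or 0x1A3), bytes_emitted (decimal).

After char 0 ('b'=27): chars_in_quartet=1 acc=0x1B bytes_emitted=0
After char 1 ('6'=58): chars_in_quartet=2 acc=0x6FA bytes_emitted=0
After char 2 ('3'=55): chars_in_quartet=3 acc=0x1BEB7 bytes_emitted=0

Answer: 3 0x1BEB7 0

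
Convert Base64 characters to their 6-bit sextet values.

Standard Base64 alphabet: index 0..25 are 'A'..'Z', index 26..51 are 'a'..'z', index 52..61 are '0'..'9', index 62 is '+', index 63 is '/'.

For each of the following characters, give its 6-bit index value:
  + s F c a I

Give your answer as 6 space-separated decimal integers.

Answer: 62 44 5 28 26 8

Derivation:
'+': index 62
's': a..z range, 26 + ord('s') − ord('a') = 44
'F': A..Z range, ord('F') − ord('A') = 5
'c': a..z range, 26 + ord('c') − ord('a') = 28
'a': a..z range, 26 + ord('a') − ord('a') = 26
'I': A..Z range, ord('I') − ord('A') = 8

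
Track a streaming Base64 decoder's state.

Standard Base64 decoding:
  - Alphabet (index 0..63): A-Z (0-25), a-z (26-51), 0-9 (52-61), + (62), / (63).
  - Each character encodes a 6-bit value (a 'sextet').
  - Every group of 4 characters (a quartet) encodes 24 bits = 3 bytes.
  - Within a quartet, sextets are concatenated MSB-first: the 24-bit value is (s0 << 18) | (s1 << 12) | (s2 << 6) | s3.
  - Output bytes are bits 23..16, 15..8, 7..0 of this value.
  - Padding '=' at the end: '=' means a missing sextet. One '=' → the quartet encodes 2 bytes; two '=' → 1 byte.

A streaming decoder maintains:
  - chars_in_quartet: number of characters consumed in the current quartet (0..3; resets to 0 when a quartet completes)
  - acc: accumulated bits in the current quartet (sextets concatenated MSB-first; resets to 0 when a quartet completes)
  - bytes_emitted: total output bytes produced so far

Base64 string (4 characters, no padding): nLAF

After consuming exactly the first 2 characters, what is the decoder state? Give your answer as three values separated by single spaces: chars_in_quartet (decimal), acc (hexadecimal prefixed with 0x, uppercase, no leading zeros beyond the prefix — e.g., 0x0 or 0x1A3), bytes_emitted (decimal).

Answer: 2 0x9CB 0

Derivation:
After char 0 ('n'=39): chars_in_quartet=1 acc=0x27 bytes_emitted=0
After char 1 ('L'=11): chars_in_quartet=2 acc=0x9CB bytes_emitted=0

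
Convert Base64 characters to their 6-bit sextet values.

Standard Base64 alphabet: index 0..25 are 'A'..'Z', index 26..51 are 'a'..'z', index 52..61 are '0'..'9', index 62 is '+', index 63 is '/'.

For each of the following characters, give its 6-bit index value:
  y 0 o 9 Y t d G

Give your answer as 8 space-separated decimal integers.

'y': a..z range, 26 + ord('y') − ord('a') = 50
'0': 0..9 range, 52 + ord('0') − ord('0') = 52
'o': a..z range, 26 + ord('o') − ord('a') = 40
'9': 0..9 range, 52 + ord('9') − ord('0') = 61
'Y': A..Z range, ord('Y') − ord('A') = 24
't': a..z range, 26 + ord('t') − ord('a') = 45
'd': a..z range, 26 + ord('d') − ord('a') = 29
'G': A..Z range, ord('G') − ord('A') = 6

Answer: 50 52 40 61 24 45 29 6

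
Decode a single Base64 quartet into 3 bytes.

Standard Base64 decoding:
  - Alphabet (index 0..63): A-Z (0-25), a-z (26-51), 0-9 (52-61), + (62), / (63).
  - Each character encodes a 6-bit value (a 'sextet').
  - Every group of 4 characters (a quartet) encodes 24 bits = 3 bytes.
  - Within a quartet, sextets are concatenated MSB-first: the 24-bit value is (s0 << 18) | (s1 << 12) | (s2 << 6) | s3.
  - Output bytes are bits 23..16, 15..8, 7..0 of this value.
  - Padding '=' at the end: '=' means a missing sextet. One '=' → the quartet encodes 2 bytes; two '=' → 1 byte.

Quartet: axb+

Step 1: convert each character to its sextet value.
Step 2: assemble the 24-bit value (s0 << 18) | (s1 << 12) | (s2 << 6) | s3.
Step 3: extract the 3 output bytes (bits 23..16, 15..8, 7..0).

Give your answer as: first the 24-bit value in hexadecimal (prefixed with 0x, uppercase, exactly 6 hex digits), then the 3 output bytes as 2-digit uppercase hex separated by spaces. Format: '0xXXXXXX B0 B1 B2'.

Answer: 0x6B16FE 6B 16 FE

Derivation:
Sextets: a=26, x=49, b=27, +=62
24-bit: (26<<18) | (49<<12) | (27<<6) | 62
      = 0x680000 | 0x031000 | 0x0006C0 | 0x00003E
      = 0x6B16FE
Bytes: (v>>16)&0xFF=6B, (v>>8)&0xFF=16, v&0xFF=FE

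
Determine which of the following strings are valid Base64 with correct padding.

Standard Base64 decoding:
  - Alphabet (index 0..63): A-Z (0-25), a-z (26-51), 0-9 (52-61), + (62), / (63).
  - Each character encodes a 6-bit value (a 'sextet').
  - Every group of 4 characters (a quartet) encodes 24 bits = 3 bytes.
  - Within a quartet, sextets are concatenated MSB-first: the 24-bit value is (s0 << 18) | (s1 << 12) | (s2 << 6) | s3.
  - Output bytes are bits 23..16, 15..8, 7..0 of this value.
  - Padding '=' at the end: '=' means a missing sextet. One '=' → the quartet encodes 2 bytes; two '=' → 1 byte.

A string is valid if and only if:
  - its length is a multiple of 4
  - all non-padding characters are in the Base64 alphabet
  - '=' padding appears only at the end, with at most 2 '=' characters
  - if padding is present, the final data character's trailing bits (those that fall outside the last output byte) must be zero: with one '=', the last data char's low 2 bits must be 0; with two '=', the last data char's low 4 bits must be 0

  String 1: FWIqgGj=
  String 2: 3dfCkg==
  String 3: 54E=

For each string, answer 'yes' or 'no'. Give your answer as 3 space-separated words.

String 1: 'FWIqgGj=' → invalid (bad trailing bits)
String 2: '3dfCkg==' → valid
String 3: '54E=' → valid

Answer: no yes yes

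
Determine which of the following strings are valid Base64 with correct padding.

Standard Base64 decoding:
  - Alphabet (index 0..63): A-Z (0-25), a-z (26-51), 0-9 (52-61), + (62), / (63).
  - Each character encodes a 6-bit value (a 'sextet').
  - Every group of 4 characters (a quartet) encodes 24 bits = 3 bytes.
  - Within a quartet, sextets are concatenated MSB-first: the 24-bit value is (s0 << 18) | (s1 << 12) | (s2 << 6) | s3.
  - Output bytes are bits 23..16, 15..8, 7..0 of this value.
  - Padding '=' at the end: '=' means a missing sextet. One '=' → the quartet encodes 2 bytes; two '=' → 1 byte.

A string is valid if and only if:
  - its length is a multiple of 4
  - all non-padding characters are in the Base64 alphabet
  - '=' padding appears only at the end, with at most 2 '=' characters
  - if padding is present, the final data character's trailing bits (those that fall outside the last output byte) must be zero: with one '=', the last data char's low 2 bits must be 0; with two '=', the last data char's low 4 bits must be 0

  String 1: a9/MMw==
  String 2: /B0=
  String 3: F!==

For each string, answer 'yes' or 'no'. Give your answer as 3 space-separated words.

String 1: 'a9/MMw==' → valid
String 2: '/B0=' → valid
String 3: 'F!==' → invalid (bad char(s): ['!'])

Answer: yes yes no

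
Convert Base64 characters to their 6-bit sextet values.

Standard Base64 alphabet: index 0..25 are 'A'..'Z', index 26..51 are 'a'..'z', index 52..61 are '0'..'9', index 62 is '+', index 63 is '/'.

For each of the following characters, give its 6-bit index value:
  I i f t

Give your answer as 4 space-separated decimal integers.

'I': A..Z range, ord('I') − ord('A') = 8
'i': a..z range, 26 + ord('i') − ord('a') = 34
'f': a..z range, 26 + ord('f') − ord('a') = 31
't': a..z range, 26 + ord('t') − ord('a') = 45

Answer: 8 34 31 45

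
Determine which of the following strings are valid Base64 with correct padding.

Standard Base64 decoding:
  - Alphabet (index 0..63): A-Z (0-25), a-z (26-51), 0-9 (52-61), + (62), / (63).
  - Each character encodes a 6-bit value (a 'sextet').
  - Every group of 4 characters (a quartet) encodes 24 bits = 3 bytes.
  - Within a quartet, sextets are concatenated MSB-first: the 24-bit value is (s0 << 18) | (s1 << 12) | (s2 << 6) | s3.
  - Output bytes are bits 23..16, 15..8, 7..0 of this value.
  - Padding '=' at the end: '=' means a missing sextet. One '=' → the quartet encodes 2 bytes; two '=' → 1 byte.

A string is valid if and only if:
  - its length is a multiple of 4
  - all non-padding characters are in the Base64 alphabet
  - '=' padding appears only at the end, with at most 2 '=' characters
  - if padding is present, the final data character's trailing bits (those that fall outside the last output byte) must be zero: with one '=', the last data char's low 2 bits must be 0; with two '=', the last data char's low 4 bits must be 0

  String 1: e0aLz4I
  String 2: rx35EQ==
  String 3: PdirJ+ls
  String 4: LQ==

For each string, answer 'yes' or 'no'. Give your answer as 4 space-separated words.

Answer: no yes yes yes

Derivation:
String 1: 'e0aLz4I' → invalid (len=7 not mult of 4)
String 2: 'rx35EQ==' → valid
String 3: 'PdirJ+ls' → valid
String 4: 'LQ==' → valid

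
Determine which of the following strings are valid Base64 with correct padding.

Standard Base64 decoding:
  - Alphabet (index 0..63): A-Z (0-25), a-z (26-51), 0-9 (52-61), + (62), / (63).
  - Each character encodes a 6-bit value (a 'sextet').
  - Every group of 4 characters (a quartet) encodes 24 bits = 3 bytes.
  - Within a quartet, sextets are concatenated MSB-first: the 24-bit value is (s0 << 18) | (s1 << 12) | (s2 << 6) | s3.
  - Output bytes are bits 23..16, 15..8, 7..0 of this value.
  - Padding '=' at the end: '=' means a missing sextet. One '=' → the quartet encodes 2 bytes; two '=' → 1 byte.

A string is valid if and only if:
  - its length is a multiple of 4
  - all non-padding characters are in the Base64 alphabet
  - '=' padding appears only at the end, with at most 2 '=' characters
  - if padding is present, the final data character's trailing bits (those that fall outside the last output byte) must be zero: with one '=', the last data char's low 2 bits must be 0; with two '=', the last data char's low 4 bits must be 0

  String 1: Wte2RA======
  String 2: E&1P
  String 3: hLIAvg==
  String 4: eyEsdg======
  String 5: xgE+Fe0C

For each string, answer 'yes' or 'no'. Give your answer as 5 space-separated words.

String 1: 'Wte2RA======' → invalid (6 pad chars (max 2))
String 2: 'E&1P' → invalid (bad char(s): ['&'])
String 3: 'hLIAvg==' → valid
String 4: 'eyEsdg======' → invalid (6 pad chars (max 2))
String 5: 'xgE+Fe0C' → valid

Answer: no no yes no yes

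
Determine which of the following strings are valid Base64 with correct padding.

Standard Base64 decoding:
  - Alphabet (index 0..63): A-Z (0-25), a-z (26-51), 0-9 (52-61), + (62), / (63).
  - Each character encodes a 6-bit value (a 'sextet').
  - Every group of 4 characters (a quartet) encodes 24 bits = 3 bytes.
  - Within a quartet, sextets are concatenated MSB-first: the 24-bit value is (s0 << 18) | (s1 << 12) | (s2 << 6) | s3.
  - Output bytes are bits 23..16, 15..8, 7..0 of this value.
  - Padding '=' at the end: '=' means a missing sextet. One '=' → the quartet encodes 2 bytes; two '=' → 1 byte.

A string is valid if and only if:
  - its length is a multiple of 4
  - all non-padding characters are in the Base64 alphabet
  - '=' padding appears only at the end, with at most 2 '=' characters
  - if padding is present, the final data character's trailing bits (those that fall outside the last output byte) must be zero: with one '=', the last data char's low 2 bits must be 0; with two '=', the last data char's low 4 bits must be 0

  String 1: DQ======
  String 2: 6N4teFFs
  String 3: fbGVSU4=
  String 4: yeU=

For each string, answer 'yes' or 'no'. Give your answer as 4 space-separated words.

Answer: no yes yes yes

Derivation:
String 1: 'DQ======' → invalid (6 pad chars (max 2))
String 2: '6N4teFFs' → valid
String 3: 'fbGVSU4=' → valid
String 4: 'yeU=' → valid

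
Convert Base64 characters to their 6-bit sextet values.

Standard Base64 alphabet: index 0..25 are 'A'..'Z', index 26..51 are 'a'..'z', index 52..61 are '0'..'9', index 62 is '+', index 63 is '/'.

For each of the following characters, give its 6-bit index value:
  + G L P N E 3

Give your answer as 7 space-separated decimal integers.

Answer: 62 6 11 15 13 4 55

Derivation:
'+': index 62
'G': A..Z range, ord('G') − ord('A') = 6
'L': A..Z range, ord('L') − ord('A') = 11
'P': A..Z range, ord('P') − ord('A') = 15
'N': A..Z range, ord('N') − ord('A') = 13
'E': A..Z range, ord('E') − ord('A') = 4
'3': 0..9 range, 52 + ord('3') − ord('0') = 55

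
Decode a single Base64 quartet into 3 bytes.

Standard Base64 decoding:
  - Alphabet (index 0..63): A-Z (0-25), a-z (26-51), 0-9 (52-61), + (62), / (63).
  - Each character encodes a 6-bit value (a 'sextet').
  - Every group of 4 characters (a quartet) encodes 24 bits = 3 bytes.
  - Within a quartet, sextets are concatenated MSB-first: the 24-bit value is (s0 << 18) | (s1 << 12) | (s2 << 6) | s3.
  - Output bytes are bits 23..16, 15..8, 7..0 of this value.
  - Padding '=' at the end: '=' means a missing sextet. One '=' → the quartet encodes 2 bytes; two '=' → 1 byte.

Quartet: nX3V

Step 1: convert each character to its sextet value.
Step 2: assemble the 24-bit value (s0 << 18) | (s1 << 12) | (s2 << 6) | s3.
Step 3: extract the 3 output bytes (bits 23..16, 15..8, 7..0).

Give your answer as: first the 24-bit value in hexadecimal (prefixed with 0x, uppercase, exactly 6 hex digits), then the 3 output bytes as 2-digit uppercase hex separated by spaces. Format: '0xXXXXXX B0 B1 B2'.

Answer: 0x9D7DD5 9D 7D D5

Derivation:
Sextets: n=39, X=23, 3=55, V=21
24-bit: (39<<18) | (23<<12) | (55<<6) | 21
      = 0x9C0000 | 0x017000 | 0x000DC0 | 0x000015
      = 0x9D7DD5
Bytes: (v>>16)&0xFF=9D, (v>>8)&0xFF=7D, v&0xFF=D5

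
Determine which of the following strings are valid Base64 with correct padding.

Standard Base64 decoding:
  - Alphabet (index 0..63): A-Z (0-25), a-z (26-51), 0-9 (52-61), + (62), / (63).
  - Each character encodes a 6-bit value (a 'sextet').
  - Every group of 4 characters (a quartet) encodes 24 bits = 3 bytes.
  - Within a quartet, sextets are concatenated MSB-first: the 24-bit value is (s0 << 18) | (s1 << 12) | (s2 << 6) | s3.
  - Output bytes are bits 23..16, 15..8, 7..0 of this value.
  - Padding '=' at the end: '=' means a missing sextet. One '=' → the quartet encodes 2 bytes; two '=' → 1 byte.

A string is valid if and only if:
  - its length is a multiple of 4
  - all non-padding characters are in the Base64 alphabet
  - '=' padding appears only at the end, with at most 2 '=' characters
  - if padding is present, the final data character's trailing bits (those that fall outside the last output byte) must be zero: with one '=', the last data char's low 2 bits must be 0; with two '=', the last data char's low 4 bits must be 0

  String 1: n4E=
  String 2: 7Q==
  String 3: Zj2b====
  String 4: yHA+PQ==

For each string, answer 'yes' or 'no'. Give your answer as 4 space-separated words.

String 1: 'n4E=' → valid
String 2: '7Q==' → valid
String 3: 'Zj2b====' → invalid (4 pad chars (max 2))
String 4: 'yHA+PQ==' → valid

Answer: yes yes no yes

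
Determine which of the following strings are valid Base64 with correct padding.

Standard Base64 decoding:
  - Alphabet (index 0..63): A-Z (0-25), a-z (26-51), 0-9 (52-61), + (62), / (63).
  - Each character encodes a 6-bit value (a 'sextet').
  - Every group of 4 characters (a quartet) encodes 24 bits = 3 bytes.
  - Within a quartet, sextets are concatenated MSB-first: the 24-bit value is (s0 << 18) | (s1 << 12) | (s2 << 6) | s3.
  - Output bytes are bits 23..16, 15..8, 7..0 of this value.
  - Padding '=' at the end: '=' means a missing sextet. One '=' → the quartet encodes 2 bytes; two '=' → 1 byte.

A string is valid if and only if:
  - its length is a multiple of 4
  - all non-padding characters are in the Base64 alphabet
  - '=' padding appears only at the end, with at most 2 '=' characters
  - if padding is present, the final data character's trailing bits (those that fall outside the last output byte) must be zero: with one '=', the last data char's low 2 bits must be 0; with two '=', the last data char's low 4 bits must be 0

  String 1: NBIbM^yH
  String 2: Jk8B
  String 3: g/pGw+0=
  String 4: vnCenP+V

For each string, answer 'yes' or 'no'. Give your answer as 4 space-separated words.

String 1: 'NBIbM^yH' → invalid (bad char(s): ['^'])
String 2: 'Jk8B' → valid
String 3: 'g/pGw+0=' → valid
String 4: 'vnCenP+V' → valid

Answer: no yes yes yes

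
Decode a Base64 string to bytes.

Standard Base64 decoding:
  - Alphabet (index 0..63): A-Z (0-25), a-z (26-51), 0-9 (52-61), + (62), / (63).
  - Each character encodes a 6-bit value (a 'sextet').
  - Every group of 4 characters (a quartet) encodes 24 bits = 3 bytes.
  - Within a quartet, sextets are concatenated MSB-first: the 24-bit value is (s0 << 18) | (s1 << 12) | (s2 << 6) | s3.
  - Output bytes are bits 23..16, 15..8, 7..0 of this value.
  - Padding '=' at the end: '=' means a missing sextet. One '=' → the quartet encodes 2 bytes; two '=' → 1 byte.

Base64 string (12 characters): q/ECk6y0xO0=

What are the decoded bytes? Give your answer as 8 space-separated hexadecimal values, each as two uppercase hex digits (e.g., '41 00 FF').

Answer: AB F1 02 93 AC B4 C4 ED

Derivation:
After char 0 ('q'=42): chars_in_quartet=1 acc=0x2A bytes_emitted=0
After char 1 ('/'=63): chars_in_quartet=2 acc=0xABF bytes_emitted=0
After char 2 ('E'=4): chars_in_quartet=3 acc=0x2AFC4 bytes_emitted=0
After char 3 ('C'=2): chars_in_quartet=4 acc=0xABF102 -> emit AB F1 02, reset; bytes_emitted=3
After char 4 ('k'=36): chars_in_quartet=1 acc=0x24 bytes_emitted=3
After char 5 ('6'=58): chars_in_quartet=2 acc=0x93A bytes_emitted=3
After char 6 ('y'=50): chars_in_quartet=3 acc=0x24EB2 bytes_emitted=3
After char 7 ('0'=52): chars_in_quartet=4 acc=0x93ACB4 -> emit 93 AC B4, reset; bytes_emitted=6
After char 8 ('x'=49): chars_in_quartet=1 acc=0x31 bytes_emitted=6
After char 9 ('O'=14): chars_in_quartet=2 acc=0xC4E bytes_emitted=6
After char 10 ('0'=52): chars_in_quartet=3 acc=0x313B4 bytes_emitted=6
Padding '=': partial quartet acc=0x313B4 -> emit C4 ED; bytes_emitted=8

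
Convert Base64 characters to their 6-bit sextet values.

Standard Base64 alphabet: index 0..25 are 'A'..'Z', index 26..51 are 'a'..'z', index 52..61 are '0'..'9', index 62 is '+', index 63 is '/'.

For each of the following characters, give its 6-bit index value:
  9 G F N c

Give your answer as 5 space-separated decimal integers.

'9': 0..9 range, 52 + ord('9') − ord('0') = 61
'G': A..Z range, ord('G') − ord('A') = 6
'F': A..Z range, ord('F') − ord('A') = 5
'N': A..Z range, ord('N') − ord('A') = 13
'c': a..z range, 26 + ord('c') − ord('a') = 28

Answer: 61 6 5 13 28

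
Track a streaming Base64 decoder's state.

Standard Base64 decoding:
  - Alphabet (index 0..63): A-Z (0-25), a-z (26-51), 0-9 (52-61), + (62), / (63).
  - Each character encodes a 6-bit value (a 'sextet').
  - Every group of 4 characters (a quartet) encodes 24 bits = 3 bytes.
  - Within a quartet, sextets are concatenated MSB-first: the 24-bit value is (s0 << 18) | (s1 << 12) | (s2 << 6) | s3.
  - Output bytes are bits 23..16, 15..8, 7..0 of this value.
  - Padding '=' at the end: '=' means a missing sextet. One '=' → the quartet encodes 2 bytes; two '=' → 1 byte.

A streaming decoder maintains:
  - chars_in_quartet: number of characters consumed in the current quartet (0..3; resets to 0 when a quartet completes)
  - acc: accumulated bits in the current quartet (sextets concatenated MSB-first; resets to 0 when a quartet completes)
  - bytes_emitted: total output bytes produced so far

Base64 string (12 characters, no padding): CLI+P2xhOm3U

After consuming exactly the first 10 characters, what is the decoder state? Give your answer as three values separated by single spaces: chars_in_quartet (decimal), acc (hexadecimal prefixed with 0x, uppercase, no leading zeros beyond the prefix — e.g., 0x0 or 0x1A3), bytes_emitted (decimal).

Answer: 2 0x3A6 6

Derivation:
After char 0 ('C'=2): chars_in_quartet=1 acc=0x2 bytes_emitted=0
After char 1 ('L'=11): chars_in_quartet=2 acc=0x8B bytes_emitted=0
After char 2 ('I'=8): chars_in_quartet=3 acc=0x22C8 bytes_emitted=0
After char 3 ('+'=62): chars_in_quartet=4 acc=0x8B23E -> emit 08 B2 3E, reset; bytes_emitted=3
After char 4 ('P'=15): chars_in_quartet=1 acc=0xF bytes_emitted=3
After char 5 ('2'=54): chars_in_quartet=2 acc=0x3F6 bytes_emitted=3
After char 6 ('x'=49): chars_in_quartet=3 acc=0xFDB1 bytes_emitted=3
After char 7 ('h'=33): chars_in_quartet=4 acc=0x3F6C61 -> emit 3F 6C 61, reset; bytes_emitted=6
After char 8 ('O'=14): chars_in_quartet=1 acc=0xE bytes_emitted=6
After char 9 ('m'=38): chars_in_quartet=2 acc=0x3A6 bytes_emitted=6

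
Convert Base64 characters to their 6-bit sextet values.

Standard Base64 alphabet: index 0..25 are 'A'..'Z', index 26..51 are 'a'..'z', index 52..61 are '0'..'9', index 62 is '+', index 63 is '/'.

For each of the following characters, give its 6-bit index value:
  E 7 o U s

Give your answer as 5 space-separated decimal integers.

'E': A..Z range, ord('E') − ord('A') = 4
'7': 0..9 range, 52 + ord('7') − ord('0') = 59
'o': a..z range, 26 + ord('o') − ord('a') = 40
'U': A..Z range, ord('U') − ord('A') = 20
's': a..z range, 26 + ord('s') − ord('a') = 44

Answer: 4 59 40 20 44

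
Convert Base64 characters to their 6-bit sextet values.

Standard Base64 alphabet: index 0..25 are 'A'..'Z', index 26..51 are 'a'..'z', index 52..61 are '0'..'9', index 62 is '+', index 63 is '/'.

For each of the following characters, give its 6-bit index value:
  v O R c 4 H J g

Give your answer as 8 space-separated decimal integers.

Answer: 47 14 17 28 56 7 9 32

Derivation:
'v': a..z range, 26 + ord('v') − ord('a') = 47
'O': A..Z range, ord('O') − ord('A') = 14
'R': A..Z range, ord('R') − ord('A') = 17
'c': a..z range, 26 + ord('c') − ord('a') = 28
'4': 0..9 range, 52 + ord('4') − ord('0') = 56
'H': A..Z range, ord('H') − ord('A') = 7
'J': A..Z range, ord('J') − ord('A') = 9
'g': a..z range, 26 + ord('g') − ord('a') = 32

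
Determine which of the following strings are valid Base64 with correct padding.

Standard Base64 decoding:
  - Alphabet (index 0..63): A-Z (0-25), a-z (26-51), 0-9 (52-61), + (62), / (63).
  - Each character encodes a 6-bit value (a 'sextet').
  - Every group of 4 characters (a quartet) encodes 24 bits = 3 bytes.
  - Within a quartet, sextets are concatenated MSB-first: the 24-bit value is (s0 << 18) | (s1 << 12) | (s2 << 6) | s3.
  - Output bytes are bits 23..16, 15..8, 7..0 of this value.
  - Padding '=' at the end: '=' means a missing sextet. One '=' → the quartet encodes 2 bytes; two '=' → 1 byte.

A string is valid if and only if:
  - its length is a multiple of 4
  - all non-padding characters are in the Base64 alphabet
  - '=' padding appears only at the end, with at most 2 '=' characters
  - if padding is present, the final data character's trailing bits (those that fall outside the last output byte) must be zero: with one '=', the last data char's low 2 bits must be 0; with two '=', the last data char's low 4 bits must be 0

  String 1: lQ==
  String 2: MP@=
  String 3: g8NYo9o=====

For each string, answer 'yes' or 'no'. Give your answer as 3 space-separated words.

String 1: 'lQ==' → valid
String 2: 'MP@=' → invalid (bad char(s): ['@'])
String 3: 'g8NYo9o=====' → invalid (5 pad chars (max 2))

Answer: yes no no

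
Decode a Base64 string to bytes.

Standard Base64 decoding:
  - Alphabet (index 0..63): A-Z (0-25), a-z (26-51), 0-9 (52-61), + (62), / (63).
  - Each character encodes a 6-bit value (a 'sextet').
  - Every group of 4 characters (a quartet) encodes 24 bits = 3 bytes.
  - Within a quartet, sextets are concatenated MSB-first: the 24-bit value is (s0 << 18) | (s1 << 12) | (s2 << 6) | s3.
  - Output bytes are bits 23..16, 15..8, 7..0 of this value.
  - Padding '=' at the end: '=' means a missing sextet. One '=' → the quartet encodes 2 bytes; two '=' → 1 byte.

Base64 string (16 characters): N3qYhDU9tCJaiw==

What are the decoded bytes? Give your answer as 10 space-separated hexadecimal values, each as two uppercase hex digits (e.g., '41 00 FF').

Answer: 37 7A 98 84 35 3D B4 22 5A 8B

Derivation:
After char 0 ('N'=13): chars_in_quartet=1 acc=0xD bytes_emitted=0
After char 1 ('3'=55): chars_in_quartet=2 acc=0x377 bytes_emitted=0
After char 2 ('q'=42): chars_in_quartet=3 acc=0xDDEA bytes_emitted=0
After char 3 ('Y'=24): chars_in_quartet=4 acc=0x377A98 -> emit 37 7A 98, reset; bytes_emitted=3
After char 4 ('h'=33): chars_in_quartet=1 acc=0x21 bytes_emitted=3
After char 5 ('D'=3): chars_in_quartet=2 acc=0x843 bytes_emitted=3
After char 6 ('U'=20): chars_in_quartet=3 acc=0x210D4 bytes_emitted=3
After char 7 ('9'=61): chars_in_quartet=4 acc=0x84353D -> emit 84 35 3D, reset; bytes_emitted=6
After char 8 ('t'=45): chars_in_quartet=1 acc=0x2D bytes_emitted=6
After char 9 ('C'=2): chars_in_quartet=2 acc=0xB42 bytes_emitted=6
After char 10 ('J'=9): chars_in_quartet=3 acc=0x2D089 bytes_emitted=6
After char 11 ('a'=26): chars_in_quartet=4 acc=0xB4225A -> emit B4 22 5A, reset; bytes_emitted=9
After char 12 ('i'=34): chars_in_quartet=1 acc=0x22 bytes_emitted=9
After char 13 ('w'=48): chars_in_quartet=2 acc=0x8B0 bytes_emitted=9
Padding '==': partial quartet acc=0x8B0 -> emit 8B; bytes_emitted=10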